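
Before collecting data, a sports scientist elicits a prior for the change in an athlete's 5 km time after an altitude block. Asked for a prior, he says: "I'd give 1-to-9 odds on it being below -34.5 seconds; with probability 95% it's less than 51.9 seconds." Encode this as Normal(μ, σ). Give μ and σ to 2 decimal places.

The p-quantile of Normal(μ,σ) is μ + z_p·σ, with z_{0.1} = -1.282 and z_{0.95} = 1.645.
Eliminate σ: μ = (z₂·x₁ − z₁·x₂)/(z₂ − z₁) = (1.645·-34.5 − (-1.282)·51.9)/2.926 = 3.34.
Then σ = (x₂ − x₁)/(z₂ − z₁) = (51.9 − -34.5)/2.926 = 29.52.

μ = 3.34, σ = 29.52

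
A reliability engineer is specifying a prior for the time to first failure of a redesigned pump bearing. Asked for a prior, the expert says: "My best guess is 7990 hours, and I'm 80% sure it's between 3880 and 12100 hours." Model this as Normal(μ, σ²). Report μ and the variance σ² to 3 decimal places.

μ = 7990.000, σ² = 10285169.961

A symmetric 80% interval runs μ ± z·σ with z = 1.282.
Half-width = 4110, so σ = 4110/1.282 = 3207.0500 and σ² = 10285169.961.
μ is the stated best guess, 7990.000.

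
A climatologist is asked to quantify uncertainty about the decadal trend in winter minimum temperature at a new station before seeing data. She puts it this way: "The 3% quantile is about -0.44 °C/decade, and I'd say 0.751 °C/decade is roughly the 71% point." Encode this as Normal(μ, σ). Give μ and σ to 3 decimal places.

For Normal(μ,σ), the p-quantile is μ + z_p·σ. Here z_{0.03} = -1.881, z_{0.71} = 0.5534.
So -0.44 = μ − 1.881σ and 0.751 = μ + 0.5534σ.
Subtracting: σ = (0.751 − -0.44)/(0.5534 − (-1.881)) = 0.489.
Then μ = -0.44 − (-1.881)·0.489 = 0.480.

μ = 0.480, σ = 0.489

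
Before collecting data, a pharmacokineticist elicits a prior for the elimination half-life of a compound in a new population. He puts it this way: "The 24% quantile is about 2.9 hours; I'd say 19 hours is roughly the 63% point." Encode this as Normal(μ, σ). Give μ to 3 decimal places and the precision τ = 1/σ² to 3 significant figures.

μ = 13.854, τ = 0.00416

The p-quantile of Normal(μ,σ) is μ + z_p·σ, with z_{0.24} = -0.7063 and z_{0.63} = 0.3319.
Eliminate σ: μ = (z₂·x₁ − z₁·x₂)/(z₂ − z₁) = (0.3319·2.9 − (-0.7063)·19)/1.038 = 13.854.
Then σ = (x₂ − x₁)/(z₂ − z₁) = (19 − 2.9)/1.038 = 15.508.
Precision τ = 1/σ² = 1/15.51² = 0.00416.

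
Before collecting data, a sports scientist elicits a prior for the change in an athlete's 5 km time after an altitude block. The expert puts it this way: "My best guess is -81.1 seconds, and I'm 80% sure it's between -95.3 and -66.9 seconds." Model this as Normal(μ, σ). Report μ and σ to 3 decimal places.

μ = -81.100, σ = 11.080

A symmetric 80% interval runs μ ± z·σ with z = 1.282.
Half-width = 14.2, so σ = 14.2/1.282 = 11.080.
μ is the stated best guess, -81.100.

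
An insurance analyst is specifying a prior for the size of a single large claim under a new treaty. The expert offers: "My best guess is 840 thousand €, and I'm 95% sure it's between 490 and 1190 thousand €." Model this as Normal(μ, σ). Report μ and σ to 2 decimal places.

A symmetric 95% interval runs μ ± z·σ with z = 1.96.
Half-width = 350, so σ = 350/1.96 = 178.57.
μ is the stated best guess, 840.00.

μ = 840.00, σ = 178.57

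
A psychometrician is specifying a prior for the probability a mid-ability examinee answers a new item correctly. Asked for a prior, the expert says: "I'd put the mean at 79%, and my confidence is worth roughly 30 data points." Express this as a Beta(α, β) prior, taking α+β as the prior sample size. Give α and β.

α = 23.7, β = 6.3

Under the effective-sample-size interpretation, Beta(α, β) has prior mean α/(α+β) and prior sample size α+β.
So α+β = 30 and α/(α+β) = 0.79, giving α = 0.79·30 = 23.7 and β = 30 − 23.7 = 6.3.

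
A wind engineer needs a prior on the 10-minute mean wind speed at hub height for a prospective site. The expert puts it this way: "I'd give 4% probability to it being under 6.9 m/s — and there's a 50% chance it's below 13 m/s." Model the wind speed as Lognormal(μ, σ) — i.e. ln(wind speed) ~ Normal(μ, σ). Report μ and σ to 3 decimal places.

μ ≈ 2.565, σ ≈ 0.362

If T ~ Lognormal(μ,σ) then ln T ~ Normal(μ,σ), so the p-quantile of ln T is μ + z_p·σ.
ln(6.9) = 1.932 and ln(13) = 2.565; z_{0.04} = -1.751, z_{0.5} = 0.
σ = (2.565 − 1.932)/(0 − (-1.751)) = 0.362.
μ = 1.932 − (-1.751)·0.362 = 2.565.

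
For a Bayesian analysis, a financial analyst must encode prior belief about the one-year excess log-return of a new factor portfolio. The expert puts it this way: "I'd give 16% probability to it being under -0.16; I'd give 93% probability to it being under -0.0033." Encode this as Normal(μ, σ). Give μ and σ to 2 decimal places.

μ = -0.10, σ = 0.06

For Normal(μ,σ), the p-quantile is μ + z_p·σ. Here z_{0.16} = -0.9945, z_{0.93} = 1.476.
So -0.16 = μ − 0.9945σ and -0.0033 = μ + 1.476σ.
Subtracting: σ = (-0.0033 − -0.16)/(1.476 − (-0.9945)) = 0.06.
Then μ = -0.16 − (-0.9945)·0.06 = -0.10.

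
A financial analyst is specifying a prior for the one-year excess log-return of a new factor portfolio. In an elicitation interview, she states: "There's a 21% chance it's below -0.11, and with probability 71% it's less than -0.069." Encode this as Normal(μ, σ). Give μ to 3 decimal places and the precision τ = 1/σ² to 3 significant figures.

μ = -0.086, τ = 1100

For Normal(μ,σ), the p-quantile is μ + z_p·σ. Here z_{0.21} = -0.8064, z_{0.71} = 0.5534.
So -0.11 = μ − 0.8064σ and -0.069 = μ + 0.5534σ.
Subtracting: σ = (-0.069 − -0.11)/(0.5534 − (-0.8064)) = 0.030.
Then μ = -0.11 − (-0.8064)·0.030 = -0.086.
Precision τ = 1/σ² = 1/0.03015² = 1100.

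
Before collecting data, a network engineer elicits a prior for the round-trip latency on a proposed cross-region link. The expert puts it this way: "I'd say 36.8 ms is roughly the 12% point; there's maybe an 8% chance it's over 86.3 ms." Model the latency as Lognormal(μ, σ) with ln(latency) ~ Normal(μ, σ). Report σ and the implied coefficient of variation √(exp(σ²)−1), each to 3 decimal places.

If T ~ Lognormal(μ,σ) then ln T ~ Normal(μ,σ), so the p-quantile of ln T is μ + z_p·σ.
ln(36.8) = 3.605 and ln(86.3) = 4.458; z_{0.12} = -1.175, z_{0.92} = 1.405.
σ = (4.458 − 3.605)/(1.405 − (-1.175)) = 0.330.
μ = 3.605 − (-1.175)·0.330 = 3.994.
CV = √(exp(σ²)−1) = √(exp(0.1091)−1) = 0.340.

σ ≈ 0.330, CV ≈ 0.340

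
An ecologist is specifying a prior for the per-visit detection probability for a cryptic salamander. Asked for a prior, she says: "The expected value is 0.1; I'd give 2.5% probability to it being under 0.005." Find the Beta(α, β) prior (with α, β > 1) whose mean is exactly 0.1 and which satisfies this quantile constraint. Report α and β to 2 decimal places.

With mean 0.1 fixed, write α = 0.1s, β = 0.9s where s = α+β.
Need P(θ < 0.005) = 0.025 under Beta(0.1s, 0.9s). Normal approximation: (q−m)/√(m(1−m)/s) ≈ z_{0.025} = -1.96, so s ≈ 0.1·0.9·(-1.96)²/(0.005−0.1)² = 38.3.
At s = 38.3: P(θ<0.005) ≈ 0.000. Adjusting to match 0.025 gives s ≈ 12.30.
So α = 0.1·12.30 ≈ 1.23, β = 0.9·12.30 ≈ 11.07.

α ≈ 1.23, β ≈ 11.07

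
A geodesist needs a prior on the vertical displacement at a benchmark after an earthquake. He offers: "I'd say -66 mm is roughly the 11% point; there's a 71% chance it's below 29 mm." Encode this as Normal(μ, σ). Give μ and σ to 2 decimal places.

μ = -0.54, σ = 53.37

The p-quantile of Normal(μ,σ) is μ + z_p·σ, with z_{0.11} = -1.227 and z_{0.71} = 0.5534.
Eliminate σ: μ = (z₂·x₁ − z₁·x₂)/(z₂ − z₁) = (0.5534·-66 − (-1.227)·29)/1.78 = -0.54.
Then σ = (x₂ − x₁)/(z₂ − z₁) = (29 − -66)/1.78 = 53.37.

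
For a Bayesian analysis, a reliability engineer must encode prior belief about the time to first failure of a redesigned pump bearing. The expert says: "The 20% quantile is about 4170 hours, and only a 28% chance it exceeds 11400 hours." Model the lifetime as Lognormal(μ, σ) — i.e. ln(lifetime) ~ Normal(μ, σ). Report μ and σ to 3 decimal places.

If T ~ Lognormal(μ,σ) then ln T ~ Normal(μ,σ), so the p-quantile of ln T is μ + z_p·σ.
ln(4170) = 8.336 and ln(11400) = 9.341; z_{0.2} = -0.8416, z_{0.72} = 0.5828.
σ = (9.341 − 8.336)/(0.5828 − (-0.8416)) = 0.706.
μ = 8.336 − (-0.8416)·0.706 = 8.930.

μ ≈ 8.930, σ ≈ 0.706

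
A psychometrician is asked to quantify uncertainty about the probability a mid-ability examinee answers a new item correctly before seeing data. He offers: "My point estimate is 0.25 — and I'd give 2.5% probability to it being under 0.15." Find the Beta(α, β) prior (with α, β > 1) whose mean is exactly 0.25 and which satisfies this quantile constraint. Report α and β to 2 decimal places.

With mean 0.25 fixed, write α = 0.25s, β = 0.75s where s = α+β.
Need P(θ < 0.15) = 0.025 under Beta(0.25s, 0.75s). Normal approximation: (q−m)/√(m(1−m)/s) ≈ z_{0.025} = -1.96, so s ≈ 0.25·0.75·(-1.96)²/(0.15−0.25)² = 72.0.
At s = 72.0: P(θ<0.15) ≈ 0.016. Adjusting to match 0.025 gives s ≈ 60.24.
So α = 0.25·60.24 ≈ 15.06, β = 0.75·60.24 ≈ 45.18.

α ≈ 15.06, β ≈ 45.18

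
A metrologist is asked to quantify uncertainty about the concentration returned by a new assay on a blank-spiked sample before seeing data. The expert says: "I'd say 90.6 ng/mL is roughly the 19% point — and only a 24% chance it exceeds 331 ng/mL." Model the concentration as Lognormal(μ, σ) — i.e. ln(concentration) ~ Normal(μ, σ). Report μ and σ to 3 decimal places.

μ ≈ 5.224, σ ≈ 0.818

If T ~ Lognormal(μ,σ) then ln T ~ Normal(μ,σ), so the p-quantile of ln T is μ + z_p·σ.
ln(90.6) = 4.506 and ln(331) = 5.802; z_{0.19} = -0.8779, z_{0.76} = 0.7063.
σ = (5.802 − 4.506)/(0.7063 − (-0.8779)) = 0.818.
μ = 4.506 − (-0.8779)·0.818 = 5.224.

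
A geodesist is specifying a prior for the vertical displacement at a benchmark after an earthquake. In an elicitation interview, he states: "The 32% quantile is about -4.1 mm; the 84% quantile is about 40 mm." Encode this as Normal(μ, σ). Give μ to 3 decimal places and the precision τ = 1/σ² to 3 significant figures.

The p-quantile of Normal(μ,σ) is μ + z_p·σ, with z_{0.32} = -0.4677 and z_{0.84} = 0.9945.
Eliminate σ: μ = (z₂·x₁ − z₁·x₂)/(z₂ − z₁) = (0.9945·-4.1 − (-0.4677)·40)/1.462 = 10.006.
Then σ = (x₂ − x₁)/(z₂ − z₁) = (40 − -4.1)/1.462 = 30.161.
Precision τ = 1/σ² = 1/30.16² = 0.0011.

μ = 10.006, τ = 0.0011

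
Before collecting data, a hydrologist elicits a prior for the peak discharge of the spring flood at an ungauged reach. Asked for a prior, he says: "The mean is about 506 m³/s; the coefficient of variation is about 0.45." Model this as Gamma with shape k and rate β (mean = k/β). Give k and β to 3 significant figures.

For Gamma(k, rate β): mean = k/β, variance = k/β², so CV = 1/√k.
CV = 0.45, hence k = 1/CV² = 4.94.
Then β = k/mean = 4.94/506 = 0.00976.

k ≈ 4.94, β ≈ 0.00976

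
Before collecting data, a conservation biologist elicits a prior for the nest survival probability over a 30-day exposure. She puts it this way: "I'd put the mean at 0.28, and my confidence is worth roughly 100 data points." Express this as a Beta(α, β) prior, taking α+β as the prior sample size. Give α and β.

α = 28, β = 72

Under the effective-sample-size interpretation, Beta(α, β) has prior mean α/(α+β) and prior sample size α+β.
So α+β = 100 and α/(α+β) = 0.28, giving α = 0.28·100 = 28 and β = 100 − 28 = 72.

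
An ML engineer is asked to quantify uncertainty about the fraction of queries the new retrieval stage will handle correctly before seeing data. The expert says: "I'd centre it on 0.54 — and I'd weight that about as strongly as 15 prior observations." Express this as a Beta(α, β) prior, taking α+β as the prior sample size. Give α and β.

Under the effective-sample-size interpretation, Beta(α, β) has prior mean α/(α+β) and prior sample size α+β.
So α+β = 15 and α/(α+β) = 0.54, giving α = 0.54·15 = 8.1 and β = 15 − 8.1 = 6.9.

α = 8.1, β = 6.9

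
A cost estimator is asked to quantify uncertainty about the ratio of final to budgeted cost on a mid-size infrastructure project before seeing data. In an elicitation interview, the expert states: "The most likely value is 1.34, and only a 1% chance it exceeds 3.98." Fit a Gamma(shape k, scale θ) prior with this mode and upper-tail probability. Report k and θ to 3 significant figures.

k ≈ 4.81, θ ≈ 0.352

Gamma(k,θ) with k>1 has mode (k−1)θ, so θ = 1.34/(k−1).
Need P(X < 3.98) = 0.99 with θ tied to k this way. Start at k = 2, θ = 1.34: P(X<3.98) ≈ 0.796.
Too low — raise k to concentrate. Iterating converges to k ≈ 4.81.
Then θ = 1.34/(4.81−1) ≈ 0.352.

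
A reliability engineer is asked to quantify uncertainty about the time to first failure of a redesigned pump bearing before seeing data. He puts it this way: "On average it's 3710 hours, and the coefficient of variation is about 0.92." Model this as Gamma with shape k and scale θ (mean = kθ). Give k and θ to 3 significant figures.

For Gamma(k, scale θ): mean = kθ, variance = kθ², so CV = 1/√k.
CV = 0.92, hence k = 1/CV² = 1.18.
Then θ = mean/k = 3710/1.18 = 3140.

k ≈ 1.18, θ ≈ 3140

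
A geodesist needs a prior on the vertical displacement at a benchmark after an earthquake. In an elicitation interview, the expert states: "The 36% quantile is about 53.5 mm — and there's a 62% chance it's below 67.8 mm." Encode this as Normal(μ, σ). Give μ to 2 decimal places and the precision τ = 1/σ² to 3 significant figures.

μ = 61.22, τ = 0.00216

The p-quantile of Normal(μ,σ) is μ + z_p·σ, with z_{0.36} = -0.3585 and z_{0.62} = 0.3055.
Eliminate σ: μ = (z₂·x₁ − z₁·x₂)/(z₂ − z₁) = (0.3055·53.5 − (-0.3585)·67.8)/0.6639 = 61.22.
Then σ = (x₂ − x₁)/(z₂ − z₁) = (67.8 − 53.5)/0.6639 = 21.54.
Precision τ = 1/σ² = 1/21.54² = 0.00216.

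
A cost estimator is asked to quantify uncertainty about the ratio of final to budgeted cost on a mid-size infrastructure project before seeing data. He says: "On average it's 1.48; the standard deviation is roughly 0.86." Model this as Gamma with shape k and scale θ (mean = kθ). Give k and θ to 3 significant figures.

For Gamma(k, scale θ): mean = kθ, variance = kθ², so CV = 1/√k.
CV = SD/mean = 0.86/1.48 = 0.5811, hence k = 1/CV² = 2.96.
Then θ = mean/k = 1.48/2.96 = 0.5.

k ≈ 2.96, θ ≈ 0.5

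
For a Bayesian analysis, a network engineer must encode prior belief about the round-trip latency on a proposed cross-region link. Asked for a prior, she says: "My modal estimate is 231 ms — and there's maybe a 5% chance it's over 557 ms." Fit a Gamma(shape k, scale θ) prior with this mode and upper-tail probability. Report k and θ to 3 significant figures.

k ≈ 4.52, θ ≈ 65.6

Gamma(k,θ) with k>1 has mode (k−1)θ, so θ = 231/(k−1).
Need P(X < 557) = 0.95 with θ tied to k this way. Start at k = 2, θ = 231: P(X<557) ≈ 0.694.
Too low — raise k to concentrate. Iterating converges to k ≈ 4.52.
Then θ = 231/(4.52−1) ≈ 65.6.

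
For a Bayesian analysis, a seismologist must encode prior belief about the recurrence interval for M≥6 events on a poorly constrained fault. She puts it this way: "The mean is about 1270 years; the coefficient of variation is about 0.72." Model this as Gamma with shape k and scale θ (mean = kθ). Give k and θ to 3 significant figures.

k ≈ 1.93, θ ≈ 658

For Gamma(k, scale θ): mean = kθ, variance = kθ², so CV = 1/√k.
CV = 0.72, hence k = 1/CV² = 1.93.
Then θ = mean/k = 1270/1.93 = 658.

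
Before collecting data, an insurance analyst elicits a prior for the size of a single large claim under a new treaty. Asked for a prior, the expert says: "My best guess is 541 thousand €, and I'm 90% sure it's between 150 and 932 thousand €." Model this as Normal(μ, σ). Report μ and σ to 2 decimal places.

A symmetric 90% interval runs μ ± z·σ with z = 1.645.
Half-width = 391, so σ = 391/1.645 = 237.71.
μ is the stated best guess, 541.00.

μ = 541.00, σ = 237.71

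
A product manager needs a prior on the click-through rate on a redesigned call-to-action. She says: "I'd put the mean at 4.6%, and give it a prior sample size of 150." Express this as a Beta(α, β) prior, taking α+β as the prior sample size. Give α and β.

α = 6.9, β = 143.1

Under the effective-sample-size interpretation, Beta(α, β) has prior mean α/(α+β) and prior sample size α+β.
So α+β = 150 and α/(α+β) = 0.046, giving α = 0.046·150 = 6.9 and β = 150 − 6.9 = 143.1.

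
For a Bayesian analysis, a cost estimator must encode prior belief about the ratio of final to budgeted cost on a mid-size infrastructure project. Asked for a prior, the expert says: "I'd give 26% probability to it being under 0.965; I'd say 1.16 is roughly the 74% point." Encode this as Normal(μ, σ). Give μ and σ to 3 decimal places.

The p-quantile of Normal(μ,σ) is μ + z_p·σ, with z_{0.26} = -0.6433 and z_{0.74} = 0.6433.
Eliminate σ: μ = (z₂·x₁ − z₁·x₂)/(z₂ − z₁) = (0.6433·0.965 − (-0.6433)·1.16)/1.287 = 1.062.
Then σ = (x₂ − x₁)/(z₂ − z₁) = (1.16 − 0.965)/1.287 = 0.152.

μ = 1.062, σ = 0.152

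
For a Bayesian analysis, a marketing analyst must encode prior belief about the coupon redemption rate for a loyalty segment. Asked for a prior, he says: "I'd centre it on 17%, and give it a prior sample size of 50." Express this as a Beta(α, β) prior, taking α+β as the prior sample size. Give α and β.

Under the effective-sample-size interpretation, Beta(α, β) has prior mean α/(α+β) and prior sample size α+β.
So α+β = 50 and α/(α+β) = 0.17, giving α = 0.17·50 = 8.5 and β = 50 − 8.5 = 41.5.

α = 8.5, β = 41.5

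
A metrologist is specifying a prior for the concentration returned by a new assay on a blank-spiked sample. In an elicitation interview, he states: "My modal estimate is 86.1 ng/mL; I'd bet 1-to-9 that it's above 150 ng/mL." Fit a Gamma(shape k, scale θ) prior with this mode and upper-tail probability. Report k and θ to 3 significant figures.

Gamma(k,θ) with k>1 has mode (k−1)θ, so θ = 86.1/(k−1).
Need P(X < 150) = 0.9 with θ tied to k this way. Start at k = 2, θ = 86.1: P(X<150) ≈ 0.520.
Too low — raise k to concentrate. Iterating converges to k ≈ 7.16.
Then θ = 86.1/(7.16−1) ≈ 14.

k ≈ 7.16, θ ≈ 14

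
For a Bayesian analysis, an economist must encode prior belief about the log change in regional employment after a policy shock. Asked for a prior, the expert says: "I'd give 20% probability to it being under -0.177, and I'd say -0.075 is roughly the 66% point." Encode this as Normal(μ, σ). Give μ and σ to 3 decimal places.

μ = -0.109, σ = 0.081

The p-quantile of Normal(μ,σ) is μ + z_p·σ, with z_{0.2} = -0.8416 and z_{0.66} = 0.4125.
Eliminate σ: μ = (z₂·x₁ − z₁·x₂)/(z₂ − z₁) = (0.4125·-0.177 − (-0.8416)·-0.075)/1.254 = -0.109.
Then σ = (x₂ − x₁)/(z₂ − z₁) = (-0.075 − -0.177)/1.254 = 0.081.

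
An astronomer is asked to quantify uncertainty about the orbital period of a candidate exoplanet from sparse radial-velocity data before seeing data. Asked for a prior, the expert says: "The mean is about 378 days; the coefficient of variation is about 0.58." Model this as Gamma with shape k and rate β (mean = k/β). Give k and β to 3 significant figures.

k ≈ 2.97, β ≈ 0.00786

For Gamma(k, rate β): mean = k/β, variance = k/β², so CV = 1/√k.
CV = 0.58, hence k = 1/CV² = 2.97.
Then β = k/mean = 2.97/378 = 0.00786.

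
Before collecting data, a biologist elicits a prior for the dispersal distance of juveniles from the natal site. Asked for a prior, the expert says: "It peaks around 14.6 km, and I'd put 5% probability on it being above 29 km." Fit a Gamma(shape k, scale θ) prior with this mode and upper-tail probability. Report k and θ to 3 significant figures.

k ≈ 6.89, θ ≈ 2.48

Gamma(k,θ) with k>1 has mode (k−1)θ, so θ = 14.6/(k−1).
Need P(X < 29) = 0.95 with θ tied to k this way. Start at k = 2, θ = 14.6: P(X<29) ≈ 0.590.
Too low — raise k to concentrate. Iterating converges to k ≈ 6.89.
Then θ = 14.6/(6.89−1) ≈ 2.48.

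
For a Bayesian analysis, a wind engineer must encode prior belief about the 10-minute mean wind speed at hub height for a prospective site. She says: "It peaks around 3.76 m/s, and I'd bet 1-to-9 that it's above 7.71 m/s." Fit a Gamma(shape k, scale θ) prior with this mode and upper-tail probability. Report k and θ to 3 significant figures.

k ≈ 4.72, θ ≈ 1.01

Gamma(k,θ) with k>1 has mode (k−1)θ, so θ = 3.76/(k−1).
Need P(X < 7.71) = 0.9 with θ tied to k this way. Start at k = 2, θ = 3.76: P(X<7.71) ≈ 0.607.
Too low — raise k to concentrate. Iterating converges to k ≈ 4.72.
Then θ = 3.76/(4.72−1) ≈ 1.01.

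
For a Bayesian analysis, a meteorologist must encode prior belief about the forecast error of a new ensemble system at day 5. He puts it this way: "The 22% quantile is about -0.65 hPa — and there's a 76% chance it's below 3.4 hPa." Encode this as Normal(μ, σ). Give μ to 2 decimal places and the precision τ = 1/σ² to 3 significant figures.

The p-quantile of Normal(μ,σ) is μ + z_p·σ, with z_{0.22} = -0.7722 and z_{0.76} = 0.7063.
Eliminate σ: μ = (z₂·x₁ − z₁·x₂)/(z₂ − z₁) = (0.7063·-0.65 − (-0.7722)·3.4)/1.478 = 1.47.
Then σ = (x₂ − x₁)/(z₂ − z₁) = (3.4 − -0.65)/1.478 = 2.74.
Precision τ = 1/σ² = 1/2.739² = 0.133.

μ = 1.47, τ = 0.133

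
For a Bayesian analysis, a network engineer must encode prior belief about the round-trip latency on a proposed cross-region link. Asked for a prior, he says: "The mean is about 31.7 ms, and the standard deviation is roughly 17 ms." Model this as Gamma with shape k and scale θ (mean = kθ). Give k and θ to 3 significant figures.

For Gamma(k, scale θ): mean = kθ, variance = kθ², so CV = 1/√k.
CV = SD/mean = 17/31.7 = 0.5363, hence k = 1/CV² = 3.48.
Then θ = mean/k = 31.7/3.48 = 9.12.

k ≈ 3.48, θ ≈ 9.12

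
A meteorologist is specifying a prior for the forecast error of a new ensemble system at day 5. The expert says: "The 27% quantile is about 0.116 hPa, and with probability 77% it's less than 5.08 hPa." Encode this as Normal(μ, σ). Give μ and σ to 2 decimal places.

μ = 2.37, σ = 3.67

The p-quantile of Normal(μ,σ) is μ + z_p·σ, with z_{0.27} = -0.6128 and z_{0.77} = 0.7388.
Eliminate σ: μ = (z₂·x₁ − z₁·x₂)/(z₂ − z₁) = (0.7388·0.116 − (-0.6128)·5.08)/1.352 = 2.37.
Then σ = (x₂ − x₁)/(z₂ − z₁) = (5.08 − 0.116)/1.352 = 3.67.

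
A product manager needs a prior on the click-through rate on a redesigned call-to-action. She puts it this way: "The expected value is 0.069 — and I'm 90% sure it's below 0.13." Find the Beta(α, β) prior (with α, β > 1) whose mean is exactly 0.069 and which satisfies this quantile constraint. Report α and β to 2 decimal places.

With mean 0.069 fixed, write α = 0.069s, β = 0.931s where s = α+β.
Need P(θ < 0.13) = 0.9 under Beta(0.069s, 0.931s). Normal approximation: (q−m)/√(m(1−m)/s) ≈ z_{0.9} = 1.28, so s ≈ 0.069·0.931·(1.28)²/(0.13−0.069)² = 28.4.
At s = 28.4: P(θ<0.13) ≈ 0.893. Adjusting to match 0.9 gives s ≈ 30.95.
So α = 0.069·30.95 ≈ 2.14, β = 0.931·30.95 ≈ 28.81.

α ≈ 2.14, β ≈ 28.81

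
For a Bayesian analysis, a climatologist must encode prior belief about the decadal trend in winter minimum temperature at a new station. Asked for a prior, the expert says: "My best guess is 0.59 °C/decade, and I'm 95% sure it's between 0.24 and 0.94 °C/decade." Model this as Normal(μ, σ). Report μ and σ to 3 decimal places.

μ = 0.590, σ = 0.179

A symmetric 95% interval runs μ ± z·σ with z = 1.96.
Half-width = 0.35, so σ = 0.35/1.96 = 0.179.
μ is the stated best guess, 0.590.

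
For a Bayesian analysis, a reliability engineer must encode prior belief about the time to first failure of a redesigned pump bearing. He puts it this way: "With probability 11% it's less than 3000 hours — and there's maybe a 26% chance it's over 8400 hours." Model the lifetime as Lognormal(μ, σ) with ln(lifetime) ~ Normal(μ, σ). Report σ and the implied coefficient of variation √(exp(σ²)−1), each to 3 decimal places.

If T ~ Lognormal(μ,σ) then ln T ~ Normal(μ,σ), so the p-quantile of ln T is μ + z_p·σ.
ln(3000) = 8.006 and ln(8400) = 9.036; z_{0.11} = -1.227, z_{0.74} = 0.6433.
σ = (9.036 − 8.006)/(0.6433 − (-1.227)) = 0.551.
μ = 8.006 − (-1.227)·0.551 = 8.682.
CV = √(exp(σ²)−1) = √(exp(0.3032)−1) = 0.595.

σ ≈ 0.551, CV ≈ 0.595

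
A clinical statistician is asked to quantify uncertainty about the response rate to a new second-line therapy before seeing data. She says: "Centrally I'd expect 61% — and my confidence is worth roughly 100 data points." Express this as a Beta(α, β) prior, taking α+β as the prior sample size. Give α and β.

α = 61, β = 39

Under the effective-sample-size interpretation, Beta(α, β) has prior mean α/(α+β) and prior sample size α+β.
So α+β = 100 and α/(α+β) = 0.61, giving α = 0.61·100 = 61 and β = 100 − 61 = 39.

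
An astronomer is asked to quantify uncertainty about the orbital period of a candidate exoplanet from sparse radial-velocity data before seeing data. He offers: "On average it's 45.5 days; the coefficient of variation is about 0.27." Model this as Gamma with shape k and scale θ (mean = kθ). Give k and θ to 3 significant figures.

k ≈ 13.7, θ ≈ 3.32

For Gamma(k, scale θ): mean = kθ, variance = kθ², so CV = 1/√k.
CV = 0.27, hence k = 1/CV² = 13.7.
Then θ = mean/k = 45.5/13.7 = 3.32.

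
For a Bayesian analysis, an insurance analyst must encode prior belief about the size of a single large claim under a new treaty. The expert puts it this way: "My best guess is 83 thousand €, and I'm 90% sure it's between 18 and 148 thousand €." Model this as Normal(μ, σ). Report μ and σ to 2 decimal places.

μ = 83.00, σ = 39.52

A symmetric 90% interval runs μ ± z·σ with z = 1.645.
Half-width = 65, so σ = 65/1.645 = 39.52.
μ is the stated best guess, 83.00.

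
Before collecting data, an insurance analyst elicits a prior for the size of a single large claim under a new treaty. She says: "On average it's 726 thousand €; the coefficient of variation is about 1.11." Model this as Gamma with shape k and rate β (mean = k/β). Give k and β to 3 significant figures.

k ≈ 0.812, β ≈ 0.00112

For Gamma(k, rate β): mean = k/β, variance = k/β², so CV = 1/√k.
CV = 1.11, hence k = 1/CV² = 0.812.
Then β = k/mean = 0.812/726 = 0.00112.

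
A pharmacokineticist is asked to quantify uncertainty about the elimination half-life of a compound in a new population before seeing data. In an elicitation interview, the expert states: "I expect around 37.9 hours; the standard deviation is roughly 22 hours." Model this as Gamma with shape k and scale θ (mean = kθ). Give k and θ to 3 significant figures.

k ≈ 2.97, θ ≈ 12.8

For Gamma(k, scale θ): mean = kθ, variance = kθ², so CV = 1/√k.
CV = SD/mean = 22/37.9 = 0.5805, hence k = 1/CV² = 2.97.
Then θ = mean/k = 37.9/2.97 = 12.8.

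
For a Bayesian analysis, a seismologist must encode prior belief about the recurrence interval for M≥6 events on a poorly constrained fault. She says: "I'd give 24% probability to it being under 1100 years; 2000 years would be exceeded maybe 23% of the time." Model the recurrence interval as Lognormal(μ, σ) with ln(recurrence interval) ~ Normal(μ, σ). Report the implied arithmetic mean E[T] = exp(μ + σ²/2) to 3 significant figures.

E[T] ≈ 1600 years

If T ~ Lognormal(μ,σ) then ln T ~ Normal(μ,σ), so the p-quantile of ln T is μ + z_p·σ.
ln(1100) = 7.003 and ln(2000) = 7.601; z_{0.24} = -0.7063, z_{0.77} = 0.7388.
σ = (7.601 − 7.003)/(0.7388 − (-0.7063)) = 0.414.
μ = 7.003 − (-0.7063)·0.414 = 7.295.
E[T] = exp(μ + σ²/2) = exp(7.295 + 0.0856) = 1600 years.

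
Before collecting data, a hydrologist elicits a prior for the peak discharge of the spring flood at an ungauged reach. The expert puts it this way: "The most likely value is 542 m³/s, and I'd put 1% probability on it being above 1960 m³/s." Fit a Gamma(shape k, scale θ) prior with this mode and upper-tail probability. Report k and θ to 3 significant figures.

k ≈ 3.6, θ ≈ 209

Gamma(k,θ) with k>1 has mode (k−1)θ, so θ = 542/(k−1).
Need P(X < 1960) = 0.99 with θ tied to k this way. Start at k = 2, θ = 542: P(X<1960) ≈ 0.876.
Too low — raise k to concentrate. Iterating converges to k ≈ 3.6.
Then θ = 542/(3.6−1) ≈ 209.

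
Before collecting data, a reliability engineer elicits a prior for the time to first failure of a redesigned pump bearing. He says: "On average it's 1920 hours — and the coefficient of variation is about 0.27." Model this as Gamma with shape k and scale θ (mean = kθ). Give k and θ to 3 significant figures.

For Gamma(k, scale θ): mean = kθ, variance = kθ², so CV = 1/√k.
CV = 0.27, hence k = 1/CV² = 13.7.
Then θ = mean/k = 1920/13.7 = 140.

k ≈ 13.7, θ ≈ 140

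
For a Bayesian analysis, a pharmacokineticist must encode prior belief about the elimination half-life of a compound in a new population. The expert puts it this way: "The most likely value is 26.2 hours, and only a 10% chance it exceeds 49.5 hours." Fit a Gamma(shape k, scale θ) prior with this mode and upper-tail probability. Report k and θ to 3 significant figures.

k ≈ 5.72, θ ≈ 5.55

Gamma(k,θ) with k>1 has mode (k−1)θ, so θ = 26.2/(k−1).
Need P(X < 49.5) = 0.9 with θ tied to k this way. Start at k = 2, θ = 26.2: P(X<49.5) ≈ 0.563.
Too low — raise k to concentrate. Iterating converges to k ≈ 5.72.
Then θ = 26.2/(5.72−1) ≈ 5.55.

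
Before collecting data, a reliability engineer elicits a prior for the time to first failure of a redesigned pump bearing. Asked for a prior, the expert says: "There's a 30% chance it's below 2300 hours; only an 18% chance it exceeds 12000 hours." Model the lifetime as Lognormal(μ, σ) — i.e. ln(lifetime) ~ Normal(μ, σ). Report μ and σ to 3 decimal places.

μ ≈ 8.342, σ ≈ 1.147

If T ~ Lognormal(μ,σ) then ln T ~ Normal(μ,σ), so the p-quantile of ln T is μ + z_p·σ.
ln(2300) = 7.741 and ln(12000) = 9.393; z_{0.3} = -0.5244, z_{0.82} = 0.9154.
σ = (9.393 − 7.741)/(0.9154 − (-0.5244)) = 1.147.
μ = 7.741 − (-0.5244)·1.147 = 8.342.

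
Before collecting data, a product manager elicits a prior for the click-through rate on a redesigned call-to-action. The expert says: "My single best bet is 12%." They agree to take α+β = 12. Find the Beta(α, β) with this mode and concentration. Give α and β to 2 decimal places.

α = 2.20, β = 9.80

For α,β > 1 the Beta mode is (α−1)/(α+β−2). With α+β = 12, the mode is (α−1)/10.
Set (α−1)/10 = 0.12 → α = 1 + 0.12·10 = 2.20.
β = 12 − α = 9.80.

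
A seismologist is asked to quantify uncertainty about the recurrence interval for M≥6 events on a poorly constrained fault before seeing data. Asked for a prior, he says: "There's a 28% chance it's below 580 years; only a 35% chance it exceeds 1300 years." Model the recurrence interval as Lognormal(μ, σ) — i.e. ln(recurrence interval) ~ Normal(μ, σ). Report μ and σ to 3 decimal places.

μ ≈ 6.849, σ ≈ 0.834

If T ~ Lognormal(μ,σ) then ln T ~ Normal(μ,σ), so the p-quantile of ln T is μ + z_p·σ.
ln(580) = 6.363 and ln(1300) = 7.17; z_{0.28} = -0.5828, z_{0.65} = 0.3853.
σ = (7.17 − 6.363)/(0.3853 − (-0.5828)) = 0.834.
μ = 6.363 − (-0.5828)·0.834 = 6.849.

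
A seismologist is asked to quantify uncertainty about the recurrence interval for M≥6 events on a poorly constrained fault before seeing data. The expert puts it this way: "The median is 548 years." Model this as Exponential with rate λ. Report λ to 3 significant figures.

Exponential median = ln 2 / λ, so λ = ln 2 / 548.0 = 0.00126.

λ ≈ 0.00126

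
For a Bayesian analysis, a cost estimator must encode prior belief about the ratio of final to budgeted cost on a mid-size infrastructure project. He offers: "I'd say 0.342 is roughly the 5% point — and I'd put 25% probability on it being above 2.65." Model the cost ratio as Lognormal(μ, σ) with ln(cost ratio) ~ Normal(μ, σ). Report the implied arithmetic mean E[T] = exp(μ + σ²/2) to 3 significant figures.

If T ~ Lognormal(μ,σ) then ln T ~ Normal(μ,σ), so the p-quantile of ln T is μ + z_p·σ.
ln(0.342) = -1.073 and ln(2.65) = 0.9746; z_{0.05} = -1.645, z_{0.75} = 0.6745.
σ = (0.9746 − -1.073)/(0.6745 − (-1.645)) = 0.883.
μ = -1.073 − (-1.645)·0.883 = 0.379.
E[T] = exp(μ + σ²/2) = exp(0.379 + 0.3897) = 2.16.

E[T] ≈ 2.16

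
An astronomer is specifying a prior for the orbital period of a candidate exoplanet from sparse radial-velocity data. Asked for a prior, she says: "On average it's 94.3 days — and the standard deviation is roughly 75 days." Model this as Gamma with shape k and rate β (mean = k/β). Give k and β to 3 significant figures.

For Gamma(k, rate β): mean = k/β, variance = k/β², so CV = 1/√k.
CV = SD/mean = 75/94.3 = 0.7953, hence k = 1/CV² = 1.58.
Then β = k/mean = 1.58/94.3 = 0.0168.

k ≈ 1.58, β ≈ 0.0168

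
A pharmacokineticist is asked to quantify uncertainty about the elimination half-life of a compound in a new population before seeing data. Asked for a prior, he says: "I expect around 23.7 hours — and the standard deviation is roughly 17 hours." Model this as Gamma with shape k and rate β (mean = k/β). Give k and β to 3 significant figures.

k ≈ 1.94, β ≈ 0.082

For Gamma(k, rate β): mean = k/β, variance = k/β², so CV = 1/√k.
CV = SD/mean = 17/23.7 = 0.7173, hence k = 1/CV² = 1.94.
Then β = k/mean = 1.94/23.7 = 0.082.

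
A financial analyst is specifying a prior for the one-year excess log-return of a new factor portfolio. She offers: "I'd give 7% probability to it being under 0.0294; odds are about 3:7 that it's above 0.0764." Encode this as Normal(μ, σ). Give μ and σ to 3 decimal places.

For Normal(μ,σ), the p-quantile is μ + z_p·σ. Here z_{0.07} = -1.476, z_{0.7} = 0.5244.
So 0.0294 = μ − 1.476σ and 0.0764 = μ + 0.5244σ.
Subtracting: σ = (0.0764 − 0.0294)/(0.5244 − (-1.476)) = 0.023.
Then μ = 0.0294 − (-1.476)·0.023 = 0.064.

μ = 0.064, σ = 0.023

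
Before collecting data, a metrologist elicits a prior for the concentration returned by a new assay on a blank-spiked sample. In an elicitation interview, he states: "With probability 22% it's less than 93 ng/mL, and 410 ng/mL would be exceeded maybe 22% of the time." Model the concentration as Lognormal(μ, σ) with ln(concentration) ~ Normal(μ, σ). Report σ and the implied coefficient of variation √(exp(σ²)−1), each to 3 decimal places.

If T ~ Lognormal(μ,σ) then ln T ~ Normal(μ,σ), so the p-quantile of ln T is μ + z_p·σ.
ln(93) = 4.533 and ln(410) = 6.016; z_{0.22} = -0.7722, z_{0.78} = 0.7722.
σ = (6.016 − 4.533)/(0.7722 − (-0.7722)) = 0.961.
μ = 4.533 − (-0.7722)·0.961 = 5.274.
CV = √(exp(σ²)−1) = √(exp(0.9228)−1) = 1.231.

σ ≈ 0.961, CV ≈ 1.231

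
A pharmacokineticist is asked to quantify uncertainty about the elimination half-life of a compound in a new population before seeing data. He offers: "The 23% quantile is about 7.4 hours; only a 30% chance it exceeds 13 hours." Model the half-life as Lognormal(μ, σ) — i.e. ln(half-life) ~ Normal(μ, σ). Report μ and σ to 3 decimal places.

If T ~ Lognormal(μ,σ) then ln T ~ Normal(μ,σ), so the p-quantile of ln T is μ + z_p·σ.
ln(7.4) = 2.001 and ln(13) = 2.565; z_{0.23} = -0.7388, z_{0.7} = 0.5244.
σ = (2.565 − 2.001)/(0.5244 − (-0.7388)) = 0.446.
μ = 2.001 − (-0.7388)·0.446 = 2.331.

μ ≈ 2.331, σ ≈ 0.446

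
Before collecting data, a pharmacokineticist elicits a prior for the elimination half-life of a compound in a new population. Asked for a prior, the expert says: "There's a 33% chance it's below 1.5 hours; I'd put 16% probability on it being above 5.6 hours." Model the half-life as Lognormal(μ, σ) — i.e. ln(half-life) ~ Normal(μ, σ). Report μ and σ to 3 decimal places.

If T ~ Lognormal(μ,σ) then ln T ~ Normal(μ,σ), so the p-quantile of ln T is μ + z_p·σ.
ln(1.5) = 0.4055 and ln(5.6) = 1.723; z_{0.33} = -0.4399, z_{0.84} = 0.9945.
σ = (1.723 − 0.4055)/(0.9945 − (-0.4399)) = 0.918.
μ = 0.4055 − (-0.4399)·0.918 = 0.809.

μ ≈ 0.809, σ ≈ 0.918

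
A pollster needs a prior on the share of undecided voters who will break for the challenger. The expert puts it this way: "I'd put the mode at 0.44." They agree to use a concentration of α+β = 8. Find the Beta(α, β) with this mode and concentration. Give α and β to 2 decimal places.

α = 3.64, β = 4.36

For α,β > 1 the Beta mode is (α−1)/(α+β−2). With α+β = 8, the mode is (α−1)/6.
Set (α−1)/6 = 0.44 → α = 1 + 0.44·6 = 3.64.
β = 8 − α = 4.36.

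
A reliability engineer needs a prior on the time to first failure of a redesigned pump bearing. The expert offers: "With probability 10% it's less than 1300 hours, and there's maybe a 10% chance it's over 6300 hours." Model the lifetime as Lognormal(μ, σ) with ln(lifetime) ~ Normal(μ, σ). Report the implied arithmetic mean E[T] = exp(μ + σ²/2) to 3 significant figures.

If T ~ Lognormal(μ,σ) then ln T ~ Normal(μ,σ), so the p-quantile of ln T is μ + z_p·σ.
ln(1300) = 7.17 and ln(6300) = 8.748; z_{0.1} = -1.282, z_{0.9} = 1.282.
σ = (8.748 − 7.17)/(1.282 − (-1.282)) = 0.616.
μ = 7.17 − (-1.282)·0.616 = 7.959.
E[T] = exp(μ + σ²/2) = exp(7.959 + 0.1896) = 3460 hours.

E[T] ≈ 3460 hours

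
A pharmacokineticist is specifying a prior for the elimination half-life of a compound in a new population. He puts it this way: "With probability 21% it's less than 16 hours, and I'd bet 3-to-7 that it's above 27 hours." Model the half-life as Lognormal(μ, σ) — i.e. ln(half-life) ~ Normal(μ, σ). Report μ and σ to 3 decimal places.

μ ≈ 3.090, σ ≈ 0.393

If T ~ Lognormal(μ,σ) then ln T ~ Normal(μ,σ), so the p-quantile of ln T is μ + z_p·σ.
ln(16) = 2.773 and ln(27) = 3.296; z_{0.21} = -0.8064, z_{0.7} = 0.5244.
σ = (3.296 − 2.773)/(0.5244 − (-0.8064)) = 0.393.
μ = 2.773 − (-0.8064)·0.393 = 3.090.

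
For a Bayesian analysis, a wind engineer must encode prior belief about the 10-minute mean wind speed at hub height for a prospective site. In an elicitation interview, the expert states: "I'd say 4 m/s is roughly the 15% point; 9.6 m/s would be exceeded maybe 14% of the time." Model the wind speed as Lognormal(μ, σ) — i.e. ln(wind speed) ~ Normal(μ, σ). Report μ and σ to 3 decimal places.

If T ~ Lognormal(μ,σ) then ln T ~ Normal(μ,σ), so the p-quantile of ln T is μ + z_p·σ.
ln(4) = 1.386 and ln(9.6) = 2.262; z_{0.15} = -1.036, z_{0.86} = 1.08.
σ = (2.262 − 1.386)/(1.08 − (-1.036)) = 0.414.
μ = 1.386 − (-1.036)·0.414 = 1.815.

μ ≈ 1.815, σ ≈ 0.414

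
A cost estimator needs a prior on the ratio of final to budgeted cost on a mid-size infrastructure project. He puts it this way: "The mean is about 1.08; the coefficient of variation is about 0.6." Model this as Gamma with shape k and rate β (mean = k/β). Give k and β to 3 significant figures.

k ≈ 2.78, β ≈ 2.57

For Gamma(k, rate β): mean = k/β, variance = k/β², so CV = 1/√k.
CV = 0.6, hence k = 1/CV² = 2.78.
Then β = k/mean = 2.78/1.08 = 2.57.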